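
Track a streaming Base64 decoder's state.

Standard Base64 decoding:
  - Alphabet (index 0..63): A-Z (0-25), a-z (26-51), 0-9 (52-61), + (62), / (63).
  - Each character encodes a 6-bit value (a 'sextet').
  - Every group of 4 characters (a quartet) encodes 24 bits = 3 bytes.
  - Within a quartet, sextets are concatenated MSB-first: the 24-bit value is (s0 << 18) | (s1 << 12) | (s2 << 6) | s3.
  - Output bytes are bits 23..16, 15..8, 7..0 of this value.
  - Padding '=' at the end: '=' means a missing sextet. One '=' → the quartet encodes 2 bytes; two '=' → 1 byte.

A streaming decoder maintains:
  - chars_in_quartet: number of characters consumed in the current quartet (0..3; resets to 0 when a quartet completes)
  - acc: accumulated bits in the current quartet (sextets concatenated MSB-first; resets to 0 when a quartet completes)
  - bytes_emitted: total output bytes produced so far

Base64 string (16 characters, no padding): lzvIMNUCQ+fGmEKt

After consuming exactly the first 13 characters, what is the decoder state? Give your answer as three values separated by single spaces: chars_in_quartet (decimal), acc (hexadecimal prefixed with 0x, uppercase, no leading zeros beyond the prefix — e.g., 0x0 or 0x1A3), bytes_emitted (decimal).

Answer: 1 0x26 9

Derivation:
After char 0 ('l'=37): chars_in_quartet=1 acc=0x25 bytes_emitted=0
After char 1 ('z'=51): chars_in_quartet=2 acc=0x973 bytes_emitted=0
After char 2 ('v'=47): chars_in_quartet=3 acc=0x25CEF bytes_emitted=0
After char 3 ('I'=8): chars_in_quartet=4 acc=0x973BC8 -> emit 97 3B C8, reset; bytes_emitted=3
After char 4 ('M'=12): chars_in_quartet=1 acc=0xC bytes_emitted=3
After char 5 ('N'=13): chars_in_quartet=2 acc=0x30D bytes_emitted=3
After char 6 ('U'=20): chars_in_quartet=3 acc=0xC354 bytes_emitted=3
After char 7 ('C'=2): chars_in_quartet=4 acc=0x30D502 -> emit 30 D5 02, reset; bytes_emitted=6
After char 8 ('Q'=16): chars_in_quartet=1 acc=0x10 bytes_emitted=6
After char 9 ('+'=62): chars_in_quartet=2 acc=0x43E bytes_emitted=6
After char 10 ('f'=31): chars_in_quartet=3 acc=0x10F9F bytes_emitted=6
After char 11 ('G'=6): chars_in_quartet=4 acc=0x43E7C6 -> emit 43 E7 C6, reset; bytes_emitted=9
After char 12 ('m'=38): chars_in_quartet=1 acc=0x26 bytes_emitted=9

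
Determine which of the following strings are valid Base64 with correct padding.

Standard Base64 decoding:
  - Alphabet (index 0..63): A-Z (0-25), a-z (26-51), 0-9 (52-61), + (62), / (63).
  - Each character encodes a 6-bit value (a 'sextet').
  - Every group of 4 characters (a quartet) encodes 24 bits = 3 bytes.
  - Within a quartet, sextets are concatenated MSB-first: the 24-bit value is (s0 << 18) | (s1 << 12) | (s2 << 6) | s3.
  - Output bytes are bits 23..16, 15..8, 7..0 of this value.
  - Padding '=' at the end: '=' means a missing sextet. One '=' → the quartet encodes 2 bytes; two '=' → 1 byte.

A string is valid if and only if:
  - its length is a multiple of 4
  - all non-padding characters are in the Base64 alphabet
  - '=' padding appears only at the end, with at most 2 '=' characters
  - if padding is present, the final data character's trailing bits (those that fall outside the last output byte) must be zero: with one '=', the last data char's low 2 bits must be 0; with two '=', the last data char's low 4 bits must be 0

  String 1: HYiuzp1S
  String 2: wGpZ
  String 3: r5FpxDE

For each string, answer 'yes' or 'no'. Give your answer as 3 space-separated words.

String 1: 'HYiuzp1S' → valid
String 2: 'wGpZ' → valid
String 3: 'r5FpxDE' → invalid (len=7 not mult of 4)

Answer: yes yes no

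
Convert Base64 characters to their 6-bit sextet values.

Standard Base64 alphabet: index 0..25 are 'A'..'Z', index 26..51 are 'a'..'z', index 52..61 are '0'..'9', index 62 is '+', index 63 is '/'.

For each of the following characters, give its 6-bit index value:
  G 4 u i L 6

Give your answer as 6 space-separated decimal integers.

Answer: 6 56 46 34 11 58

Derivation:
'G': A..Z range, ord('G') − ord('A') = 6
'4': 0..9 range, 52 + ord('4') − ord('0') = 56
'u': a..z range, 26 + ord('u') − ord('a') = 46
'i': a..z range, 26 + ord('i') − ord('a') = 34
'L': A..Z range, ord('L') − ord('A') = 11
'6': 0..9 range, 52 + ord('6') − ord('0') = 58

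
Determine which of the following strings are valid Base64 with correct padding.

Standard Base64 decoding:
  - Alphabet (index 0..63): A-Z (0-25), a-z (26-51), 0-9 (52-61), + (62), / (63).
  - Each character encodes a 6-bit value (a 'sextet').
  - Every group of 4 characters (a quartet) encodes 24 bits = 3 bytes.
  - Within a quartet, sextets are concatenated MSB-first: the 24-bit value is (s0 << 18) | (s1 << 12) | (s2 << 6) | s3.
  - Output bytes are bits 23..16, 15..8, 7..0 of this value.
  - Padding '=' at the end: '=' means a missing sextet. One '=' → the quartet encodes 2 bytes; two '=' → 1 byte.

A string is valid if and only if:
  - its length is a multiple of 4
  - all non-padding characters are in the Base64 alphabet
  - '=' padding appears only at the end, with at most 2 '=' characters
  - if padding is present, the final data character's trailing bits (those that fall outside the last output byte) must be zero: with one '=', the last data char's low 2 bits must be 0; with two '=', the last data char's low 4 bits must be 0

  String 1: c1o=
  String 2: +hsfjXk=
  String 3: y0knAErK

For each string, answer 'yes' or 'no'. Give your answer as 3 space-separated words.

String 1: 'c1o=' → valid
String 2: '+hsfjXk=' → valid
String 3: 'y0knAErK' → valid

Answer: yes yes yes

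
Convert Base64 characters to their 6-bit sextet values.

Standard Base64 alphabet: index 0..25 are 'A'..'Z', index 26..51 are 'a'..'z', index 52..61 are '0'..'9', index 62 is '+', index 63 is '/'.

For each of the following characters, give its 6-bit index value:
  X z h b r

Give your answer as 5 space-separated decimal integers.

'X': A..Z range, ord('X') − ord('A') = 23
'z': a..z range, 26 + ord('z') − ord('a') = 51
'h': a..z range, 26 + ord('h') − ord('a') = 33
'b': a..z range, 26 + ord('b') − ord('a') = 27
'r': a..z range, 26 + ord('r') − ord('a') = 43

Answer: 23 51 33 27 43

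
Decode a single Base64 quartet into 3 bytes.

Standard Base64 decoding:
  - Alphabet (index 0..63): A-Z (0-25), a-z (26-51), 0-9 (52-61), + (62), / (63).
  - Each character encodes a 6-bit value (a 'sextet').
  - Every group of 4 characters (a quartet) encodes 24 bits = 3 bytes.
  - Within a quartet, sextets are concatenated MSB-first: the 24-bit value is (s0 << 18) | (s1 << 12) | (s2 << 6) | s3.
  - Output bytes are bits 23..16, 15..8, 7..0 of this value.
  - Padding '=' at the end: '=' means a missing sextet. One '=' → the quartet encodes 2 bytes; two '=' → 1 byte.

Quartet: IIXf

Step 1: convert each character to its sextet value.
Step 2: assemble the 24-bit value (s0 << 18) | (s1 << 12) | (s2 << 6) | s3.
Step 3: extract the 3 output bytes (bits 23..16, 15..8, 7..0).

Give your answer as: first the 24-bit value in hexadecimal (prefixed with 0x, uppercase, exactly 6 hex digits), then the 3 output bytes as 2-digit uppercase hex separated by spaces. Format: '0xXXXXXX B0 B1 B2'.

Answer: 0x2085DF 20 85 DF

Derivation:
Sextets: I=8, I=8, X=23, f=31
24-bit: (8<<18) | (8<<12) | (23<<6) | 31
      = 0x200000 | 0x008000 | 0x0005C0 | 0x00001F
      = 0x2085DF
Bytes: (v>>16)&0xFF=20, (v>>8)&0xFF=85, v&0xFF=DF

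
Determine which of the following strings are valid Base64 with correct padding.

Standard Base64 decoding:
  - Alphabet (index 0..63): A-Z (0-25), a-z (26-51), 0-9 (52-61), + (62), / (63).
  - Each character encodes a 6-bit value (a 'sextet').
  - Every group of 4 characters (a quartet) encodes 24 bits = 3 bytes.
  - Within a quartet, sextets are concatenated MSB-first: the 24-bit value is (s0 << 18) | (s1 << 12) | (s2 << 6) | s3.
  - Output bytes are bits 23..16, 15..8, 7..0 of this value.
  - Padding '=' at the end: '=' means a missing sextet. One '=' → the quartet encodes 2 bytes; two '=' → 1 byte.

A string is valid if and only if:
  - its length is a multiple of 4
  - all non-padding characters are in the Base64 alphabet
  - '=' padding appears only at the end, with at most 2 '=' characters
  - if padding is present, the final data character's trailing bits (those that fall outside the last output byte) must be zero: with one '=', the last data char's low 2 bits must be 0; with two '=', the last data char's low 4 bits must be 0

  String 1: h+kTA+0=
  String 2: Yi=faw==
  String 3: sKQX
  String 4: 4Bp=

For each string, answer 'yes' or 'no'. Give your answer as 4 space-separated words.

Answer: yes no yes no

Derivation:
String 1: 'h+kTA+0=' → valid
String 2: 'Yi=faw==' → invalid (bad char(s): ['=']; '=' in middle)
String 3: 'sKQX' → valid
String 4: '4Bp=' → invalid (bad trailing bits)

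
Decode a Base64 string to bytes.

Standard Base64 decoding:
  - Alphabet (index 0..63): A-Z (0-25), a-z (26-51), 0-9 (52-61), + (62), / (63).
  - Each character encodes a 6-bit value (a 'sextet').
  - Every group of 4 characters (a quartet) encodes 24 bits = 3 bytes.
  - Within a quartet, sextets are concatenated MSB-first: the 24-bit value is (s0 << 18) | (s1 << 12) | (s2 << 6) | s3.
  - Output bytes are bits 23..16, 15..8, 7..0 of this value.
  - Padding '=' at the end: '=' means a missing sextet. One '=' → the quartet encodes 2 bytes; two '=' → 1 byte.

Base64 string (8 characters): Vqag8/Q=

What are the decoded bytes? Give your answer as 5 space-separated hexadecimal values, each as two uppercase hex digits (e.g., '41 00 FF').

After char 0 ('V'=21): chars_in_quartet=1 acc=0x15 bytes_emitted=0
After char 1 ('q'=42): chars_in_quartet=2 acc=0x56A bytes_emitted=0
After char 2 ('a'=26): chars_in_quartet=3 acc=0x15A9A bytes_emitted=0
After char 3 ('g'=32): chars_in_quartet=4 acc=0x56A6A0 -> emit 56 A6 A0, reset; bytes_emitted=3
After char 4 ('8'=60): chars_in_quartet=1 acc=0x3C bytes_emitted=3
After char 5 ('/'=63): chars_in_quartet=2 acc=0xF3F bytes_emitted=3
After char 6 ('Q'=16): chars_in_quartet=3 acc=0x3CFD0 bytes_emitted=3
Padding '=': partial quartet acc=0x3CFD0 -> emit F3 F4; bytes_emitted=5

Answer: 56 A6 A0 F3 F4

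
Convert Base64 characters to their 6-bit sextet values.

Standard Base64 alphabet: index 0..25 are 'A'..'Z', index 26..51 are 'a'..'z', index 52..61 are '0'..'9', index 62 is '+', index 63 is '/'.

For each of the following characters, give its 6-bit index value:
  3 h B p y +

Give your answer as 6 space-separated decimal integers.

'3': 0..9 range, 52 + ord('3') − ord('0') = 55
'h': a..z range, 26 + ord('h') − ord('a') = 33
'B': A..Z range, ord('B') − ord('A') = 1
'p': a..z range, 26 + ord('p') − ord('a') = 41
'y': a..z range, 26 + ord('y') − ord('a') = 50
'+': index 62

Answer: 55 33 1 41 50 62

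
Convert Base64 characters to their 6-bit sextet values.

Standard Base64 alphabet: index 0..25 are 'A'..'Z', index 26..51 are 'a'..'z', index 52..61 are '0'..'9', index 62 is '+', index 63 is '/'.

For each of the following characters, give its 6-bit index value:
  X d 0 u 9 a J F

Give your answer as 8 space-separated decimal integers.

'X': A..Z range, ord('X') − ord('A') = 23
'd': a..z range, 26 + ord('d') − ord('a') = 29
'0': 0..9 range, 52 + ord('0') − ord('0') = 52
'u': a..z range, 26 + ord('u') − ord('a') = 46
'9': 0..9 range, 52 + ord('9') − ord('0') = 61
'a': a..z range, 26 + ord('a') − ord('a') = 26
'J': A..Z range, ord('J') − ord('A') = 9
'F': A..Z range, ord('F') − ord('A') = 5

Answer: 23 29 52 46 61 26 9 5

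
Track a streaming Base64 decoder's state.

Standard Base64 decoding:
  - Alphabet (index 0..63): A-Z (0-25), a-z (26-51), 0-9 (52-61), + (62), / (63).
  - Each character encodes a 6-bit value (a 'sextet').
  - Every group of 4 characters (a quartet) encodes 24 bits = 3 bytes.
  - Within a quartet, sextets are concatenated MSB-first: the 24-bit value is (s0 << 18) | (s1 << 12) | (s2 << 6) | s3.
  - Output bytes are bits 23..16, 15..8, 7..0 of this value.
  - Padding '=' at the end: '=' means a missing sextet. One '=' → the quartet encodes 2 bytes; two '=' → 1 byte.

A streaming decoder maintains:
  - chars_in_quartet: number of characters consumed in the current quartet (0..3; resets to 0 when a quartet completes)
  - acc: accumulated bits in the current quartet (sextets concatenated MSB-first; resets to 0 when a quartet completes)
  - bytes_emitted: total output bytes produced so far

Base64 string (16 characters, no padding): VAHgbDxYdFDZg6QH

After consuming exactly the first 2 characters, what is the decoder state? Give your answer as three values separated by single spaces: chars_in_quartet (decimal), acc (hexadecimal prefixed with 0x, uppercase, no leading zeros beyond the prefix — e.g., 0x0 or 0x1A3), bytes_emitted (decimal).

Answer: 2 0x540 0

Derivation:
After char 0 ('V'=21): chars_in_quartet=1 acc=0x15 bytes_emitted=0
After char 1 ('A'=0): chars_in_quartet=2 acc=0x540 bytes_emitted=0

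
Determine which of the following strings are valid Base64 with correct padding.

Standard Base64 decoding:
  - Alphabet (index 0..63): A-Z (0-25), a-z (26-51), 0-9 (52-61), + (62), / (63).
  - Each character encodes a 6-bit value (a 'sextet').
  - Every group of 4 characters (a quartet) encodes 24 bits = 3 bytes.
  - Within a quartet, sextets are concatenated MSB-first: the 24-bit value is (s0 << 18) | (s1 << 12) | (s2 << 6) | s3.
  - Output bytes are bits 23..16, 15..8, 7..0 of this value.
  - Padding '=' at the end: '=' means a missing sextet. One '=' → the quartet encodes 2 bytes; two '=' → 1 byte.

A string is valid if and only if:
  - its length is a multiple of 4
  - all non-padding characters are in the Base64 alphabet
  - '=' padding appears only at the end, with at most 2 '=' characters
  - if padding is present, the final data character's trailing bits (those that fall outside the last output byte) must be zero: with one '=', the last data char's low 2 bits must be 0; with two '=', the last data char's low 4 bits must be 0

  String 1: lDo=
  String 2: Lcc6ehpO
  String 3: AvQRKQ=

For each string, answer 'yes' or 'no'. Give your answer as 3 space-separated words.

Answer: yes yes no

Derivation:
String 1: 'lDo=' → valid
String 2: 'Lcc6ehpO' → valid
String 3: 'AvQRKQ=' → invalid (len=7 not mult of 4)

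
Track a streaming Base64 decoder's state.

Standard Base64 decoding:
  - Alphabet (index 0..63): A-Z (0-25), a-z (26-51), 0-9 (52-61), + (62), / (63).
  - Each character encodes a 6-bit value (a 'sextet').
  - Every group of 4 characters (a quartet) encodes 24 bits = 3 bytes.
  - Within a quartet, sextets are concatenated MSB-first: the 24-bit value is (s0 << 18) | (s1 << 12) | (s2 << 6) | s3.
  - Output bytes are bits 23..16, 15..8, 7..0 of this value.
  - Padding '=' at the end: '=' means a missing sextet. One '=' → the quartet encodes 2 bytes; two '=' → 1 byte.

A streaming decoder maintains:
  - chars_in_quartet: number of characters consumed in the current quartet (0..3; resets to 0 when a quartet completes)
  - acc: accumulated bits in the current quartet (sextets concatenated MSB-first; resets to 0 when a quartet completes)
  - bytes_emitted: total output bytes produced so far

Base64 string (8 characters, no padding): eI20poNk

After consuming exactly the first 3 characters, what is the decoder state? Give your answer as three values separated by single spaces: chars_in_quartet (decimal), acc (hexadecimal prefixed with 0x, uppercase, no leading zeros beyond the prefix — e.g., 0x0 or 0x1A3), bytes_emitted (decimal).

Answer: 3 0x1E236 0

Derivation:
After char 0 ('e'=30): chars_in_quartet=1 acc=0x1E bytes_emitted=0
After char 1 ('I'=8): chars_in_quartet=2 acc=0x788 bytes_emitted=0
After char 2 ('2'=54): chars_in_quartet=3 acc=0x1E236 bytes_emitted=0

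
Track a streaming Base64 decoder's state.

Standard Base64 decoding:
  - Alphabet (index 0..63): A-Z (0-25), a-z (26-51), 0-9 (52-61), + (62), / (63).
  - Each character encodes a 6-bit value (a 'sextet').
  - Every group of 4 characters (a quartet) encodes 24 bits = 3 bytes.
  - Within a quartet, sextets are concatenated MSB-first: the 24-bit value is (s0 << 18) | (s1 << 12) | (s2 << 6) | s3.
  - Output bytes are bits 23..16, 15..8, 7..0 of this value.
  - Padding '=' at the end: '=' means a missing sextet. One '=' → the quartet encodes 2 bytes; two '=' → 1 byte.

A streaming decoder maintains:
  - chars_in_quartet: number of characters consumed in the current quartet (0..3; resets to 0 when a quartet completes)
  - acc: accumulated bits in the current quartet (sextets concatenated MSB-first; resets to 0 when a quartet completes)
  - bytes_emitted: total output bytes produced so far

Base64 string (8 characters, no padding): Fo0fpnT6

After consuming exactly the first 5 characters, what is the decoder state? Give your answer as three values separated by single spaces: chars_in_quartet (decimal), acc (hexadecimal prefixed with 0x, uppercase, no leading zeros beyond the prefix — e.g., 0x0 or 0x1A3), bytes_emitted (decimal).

Answer: 1 0x29 3

Derivation:
After char 0 ('F'=5): chars_in_quartet=1 acc=0x5 bytes_emitted=0
After char 1 ('o'=40): chars_in_quartet=2 acc=0x168 bytes_emitted=0
After char 2 ('0'=52): chars_in_quartet=3 acc=0x5A34 bytes_emitted=0
After char 3 ('f'=31): chars_in_quartet=4 acc=0x168D1F -> emit 16 8D 1F, reset; bytes_emitted=3
After char 4 ('p'=41): chars_in_quartet=1 acc=0x29 bytes_emitted=3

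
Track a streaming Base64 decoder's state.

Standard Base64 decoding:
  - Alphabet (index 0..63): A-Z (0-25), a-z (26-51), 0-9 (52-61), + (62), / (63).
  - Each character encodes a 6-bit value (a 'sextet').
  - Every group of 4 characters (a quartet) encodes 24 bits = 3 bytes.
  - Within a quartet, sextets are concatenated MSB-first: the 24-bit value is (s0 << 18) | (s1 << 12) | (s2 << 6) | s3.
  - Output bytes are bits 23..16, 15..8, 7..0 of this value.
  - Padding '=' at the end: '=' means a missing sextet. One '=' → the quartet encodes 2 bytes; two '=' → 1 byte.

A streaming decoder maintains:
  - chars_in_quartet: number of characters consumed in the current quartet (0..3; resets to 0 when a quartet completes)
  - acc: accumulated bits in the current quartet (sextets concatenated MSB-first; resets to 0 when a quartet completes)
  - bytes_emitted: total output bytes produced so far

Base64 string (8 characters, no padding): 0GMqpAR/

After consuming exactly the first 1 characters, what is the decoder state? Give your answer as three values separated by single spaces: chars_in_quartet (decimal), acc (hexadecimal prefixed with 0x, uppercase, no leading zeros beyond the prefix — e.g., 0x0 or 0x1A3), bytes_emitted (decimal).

Answer: 1 0x34 0

Derivation:
After char 0 ('0'=52): chars_in_quartet=1 acc=0x34 bytes_emitted=0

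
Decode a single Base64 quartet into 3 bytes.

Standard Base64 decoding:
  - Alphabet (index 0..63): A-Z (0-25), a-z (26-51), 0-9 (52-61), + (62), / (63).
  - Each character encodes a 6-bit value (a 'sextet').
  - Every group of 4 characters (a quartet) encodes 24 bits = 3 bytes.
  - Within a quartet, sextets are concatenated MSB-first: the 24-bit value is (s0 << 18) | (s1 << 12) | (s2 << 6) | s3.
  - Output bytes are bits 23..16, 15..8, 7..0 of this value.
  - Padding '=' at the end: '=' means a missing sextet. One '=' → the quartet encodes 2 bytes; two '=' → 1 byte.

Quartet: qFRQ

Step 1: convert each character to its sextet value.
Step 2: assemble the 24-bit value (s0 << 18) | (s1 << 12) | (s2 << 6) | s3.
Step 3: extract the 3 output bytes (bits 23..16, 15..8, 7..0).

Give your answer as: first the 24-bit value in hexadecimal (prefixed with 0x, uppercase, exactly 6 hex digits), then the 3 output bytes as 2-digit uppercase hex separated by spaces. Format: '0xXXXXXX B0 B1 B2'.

Sextets: q=42, F=5, R=17, Q=16
24-bit: (42<<18) | (5<<12) | (17<<6) | 16
      = 0xA80000 | 0x005000 | 0x000440 | 0x000010
      = 0xA85450
Bytes: (v>>16)&0xFF=A8, (v>>8)&0xFF=54, v&0xFF=50

Answer: 0xA85450 A8 54 50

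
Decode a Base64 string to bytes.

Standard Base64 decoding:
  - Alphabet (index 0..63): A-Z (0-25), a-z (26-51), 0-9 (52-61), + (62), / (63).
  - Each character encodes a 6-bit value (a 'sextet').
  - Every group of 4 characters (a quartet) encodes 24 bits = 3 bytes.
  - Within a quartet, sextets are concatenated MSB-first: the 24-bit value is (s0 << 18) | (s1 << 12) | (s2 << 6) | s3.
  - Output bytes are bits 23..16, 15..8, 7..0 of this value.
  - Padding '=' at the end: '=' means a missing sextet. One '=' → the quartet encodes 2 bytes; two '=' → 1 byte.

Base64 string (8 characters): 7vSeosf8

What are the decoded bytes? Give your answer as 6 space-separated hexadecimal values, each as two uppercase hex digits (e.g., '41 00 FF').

After char 0 ('7'=59): chars_in_quartet=1 acc=0x3B bytes_emitted=0
After char 1 ('v'=47): chars_in_quartet=2 acc=0xEEF bytes_emitted=0
After char 2 ('S'=18): chars_in_quartet=3 acc=0x3BBD2 bytes_emitted=0
After char 3 ('e'=30): chars_in_quartet=4 acc=0xEEF49E -> emit EE F4 9E, reset; bytes_emitted=3
After char 4 ('o'=40): chars_in_quartet=1 acc=0x28 bytes_emitted=3
After char 5 ('s'=44): chars_in_quartet=2 acc=0xA2C bytes_emitted=3
After char 6 ('f'=31): chars_in_quartet=3 acc=0x28B1F bytes_emitted=3
After char 7 ('8'=60): chars_in_quartet=4 acc=0xA2C7FC -> emit A2 C7 FC, reset; bytes_emitted=6

Answer: EE F4 9E A2 C7 FC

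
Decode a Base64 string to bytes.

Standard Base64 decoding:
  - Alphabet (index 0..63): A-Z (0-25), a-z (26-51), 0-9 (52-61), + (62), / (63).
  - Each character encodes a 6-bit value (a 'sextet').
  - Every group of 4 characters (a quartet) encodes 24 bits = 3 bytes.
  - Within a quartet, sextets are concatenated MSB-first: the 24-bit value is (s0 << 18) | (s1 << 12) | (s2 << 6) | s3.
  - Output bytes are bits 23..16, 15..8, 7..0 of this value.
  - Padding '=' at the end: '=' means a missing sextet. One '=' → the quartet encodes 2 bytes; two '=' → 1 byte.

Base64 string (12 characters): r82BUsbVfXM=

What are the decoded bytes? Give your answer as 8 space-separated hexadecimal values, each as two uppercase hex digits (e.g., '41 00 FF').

After char 0 ('r'=43): chars_in_quartet=1 acc=0x2B bytes_emitted=0
After char 1 ('8'=60): chars_in_quartet=2 acc=0xAFC bytes_emitted=0
After char 2 ('2'=54): chars_in_quartet=3 acc=0x2BF36 bytes_emitted=0
After char 3 ('B'=1): chars_in_quartet=4 acc=0xAFCD81 -> emit AF CD 81, reset; bytes_emitted=3
After char 4 ('U'=20): chars_in_quartet=1 acc=0x14 bytes_emitted=3
After char 5 ('s'=44): chars_in_quartet=2 acc=0x52C bytes_emitted=3
After char 6 ('b'=27): chars_in_quartet=3 acc=0x14B1B bytes_emitted=3
After char 7 ('V'=21): chars_in_quartet=4 acc=0x52C6D5 -> emit 52 C6 D5, reset; bytes_emitted=6
After char 8 ('f'=31): chars_in_quartet=1 acc=0x1F bytes_emitted=6
After char 9 ('X'=23): chars_in_quartet=2 acc=0x7D7 bytes_emitted=6
After char 10 ('M'=12): chars_in_quartet=3 acc=0x1F5CC bytes_emitted=6
Padding '=': partial quartet acc=0x1F5CC -> emit 7D 73; bytes_emitted=8

Answer: AF CD 81 52 C6 D5 7D 73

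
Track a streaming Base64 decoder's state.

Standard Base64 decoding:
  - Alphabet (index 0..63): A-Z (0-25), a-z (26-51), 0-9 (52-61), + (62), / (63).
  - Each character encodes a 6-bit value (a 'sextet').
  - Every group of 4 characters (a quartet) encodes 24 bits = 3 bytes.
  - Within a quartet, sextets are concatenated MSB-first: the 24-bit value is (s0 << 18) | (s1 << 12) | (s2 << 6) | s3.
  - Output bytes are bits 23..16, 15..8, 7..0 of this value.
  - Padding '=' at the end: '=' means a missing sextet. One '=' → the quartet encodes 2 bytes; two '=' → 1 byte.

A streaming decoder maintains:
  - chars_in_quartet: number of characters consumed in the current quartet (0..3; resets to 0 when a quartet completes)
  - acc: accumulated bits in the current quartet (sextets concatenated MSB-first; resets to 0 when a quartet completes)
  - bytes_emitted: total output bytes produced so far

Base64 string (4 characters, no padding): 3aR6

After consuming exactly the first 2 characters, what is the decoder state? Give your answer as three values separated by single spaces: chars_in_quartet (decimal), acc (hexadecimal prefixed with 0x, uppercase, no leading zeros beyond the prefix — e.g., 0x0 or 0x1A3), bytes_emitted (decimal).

After char 0 ('3'=55): chars_in_quartet=1 acc=0x37 bytes_emitted=0
After char 1 ('a'=26): chars_in_quartet=2 acc=0xDDA bytes_emitted=0

Answer: 2 0xDDA 0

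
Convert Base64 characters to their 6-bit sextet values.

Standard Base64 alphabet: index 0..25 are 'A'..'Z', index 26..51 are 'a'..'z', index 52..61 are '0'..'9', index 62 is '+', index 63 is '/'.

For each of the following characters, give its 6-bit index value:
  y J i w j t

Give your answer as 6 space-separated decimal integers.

'y': a..z range, 26 + ord('y') − ord('a') = 50
'J': A..Z range, ord('J') − ord('A') = 9
'i': a..z range, 26 + ord('i') − ord('a') = 34
'w': a..z range, 26 + ord('w') − ord('a') = 48
'j': a..z range, 26 + ord('j') − ord('a') = 35
't': a..z range, 26 + ord('t') − ord('a') = 45

Answer: 50 9 34 48 35 45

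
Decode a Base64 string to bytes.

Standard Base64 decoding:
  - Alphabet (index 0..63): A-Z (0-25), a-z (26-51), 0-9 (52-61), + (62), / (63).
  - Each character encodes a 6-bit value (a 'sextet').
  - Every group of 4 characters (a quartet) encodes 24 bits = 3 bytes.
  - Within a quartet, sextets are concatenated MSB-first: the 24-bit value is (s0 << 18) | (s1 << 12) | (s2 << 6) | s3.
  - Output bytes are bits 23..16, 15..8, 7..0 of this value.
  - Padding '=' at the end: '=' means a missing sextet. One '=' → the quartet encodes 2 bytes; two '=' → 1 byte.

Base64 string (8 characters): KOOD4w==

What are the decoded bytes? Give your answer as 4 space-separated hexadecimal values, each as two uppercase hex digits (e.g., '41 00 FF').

After char 0 ('K'=10): chars_in_quartet=1 acc=0xA bytes_emitted=0
After char 1 ('O'=14): chars_in_quartet=2 acc=0x28E bytes_emitted=0
After char 2 ('O'=14): chars_in_quartet=3 acc=0xA38E bytes_emitted=0
After char 3 ('D'=3): chars_in_quartet=4 acc=0x28E383 -> emit 28 E3 83, reset; bytes_emitted=3
After char 4 ('4'=56): chars_in_quartet=1 acc=0x38 bytes_emitted=3
After char 5 ('w'=48): chars_in_quartet=2 acc=0xE30 bytes_emitted=3
Padding '==': partial quartet acc=0xE30 -> emit E3; bytes_emitted=4

Answer: 28 E3 83 E3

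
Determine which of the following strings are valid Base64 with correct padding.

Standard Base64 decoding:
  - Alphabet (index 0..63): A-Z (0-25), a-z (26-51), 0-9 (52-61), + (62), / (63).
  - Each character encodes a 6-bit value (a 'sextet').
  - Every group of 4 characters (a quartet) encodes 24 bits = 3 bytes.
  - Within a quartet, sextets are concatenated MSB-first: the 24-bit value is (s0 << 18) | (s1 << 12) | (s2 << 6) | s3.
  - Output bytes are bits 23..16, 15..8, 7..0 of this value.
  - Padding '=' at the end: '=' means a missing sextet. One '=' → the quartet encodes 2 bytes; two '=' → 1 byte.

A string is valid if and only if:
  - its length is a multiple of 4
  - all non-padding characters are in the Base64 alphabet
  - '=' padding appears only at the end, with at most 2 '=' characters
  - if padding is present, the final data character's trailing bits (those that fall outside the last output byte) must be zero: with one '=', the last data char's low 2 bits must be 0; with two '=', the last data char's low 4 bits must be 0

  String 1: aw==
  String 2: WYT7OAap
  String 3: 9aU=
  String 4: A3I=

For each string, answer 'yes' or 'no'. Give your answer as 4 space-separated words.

Answer: yes yes yes yes

Derivation:
String 1: 'aw==' → valid
String 2: 'WYT7OAap' → valid
String 3: '9aU=' → valid
String 4: 'A3I=' → valid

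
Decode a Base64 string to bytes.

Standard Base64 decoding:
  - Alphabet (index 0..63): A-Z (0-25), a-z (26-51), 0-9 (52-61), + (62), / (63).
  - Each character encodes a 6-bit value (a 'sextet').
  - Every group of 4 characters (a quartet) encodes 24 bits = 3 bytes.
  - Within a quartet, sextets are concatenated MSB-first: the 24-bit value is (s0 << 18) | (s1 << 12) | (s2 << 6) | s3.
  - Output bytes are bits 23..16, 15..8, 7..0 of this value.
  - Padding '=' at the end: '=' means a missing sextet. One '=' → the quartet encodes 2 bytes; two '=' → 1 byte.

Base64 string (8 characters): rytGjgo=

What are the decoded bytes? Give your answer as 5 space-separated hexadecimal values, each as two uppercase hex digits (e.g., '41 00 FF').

Answer: AF 2B 46 8E 0A

Derivation:
After char 0 ('r'=43): chars_in_quartet=1 acc=0x2B bytes_emitted=0
After char 1 ('y'=50): chars_in_quartet=2 acc=0xAF2 bytes_emitted=0
After char 2 ('t'=45): chars_in_quartet=3 acc=0x2BCAD bytes_emitted=0
After char 3 ('G'=6): chars_in_quartet=4 acc=0xAF2B46 -> emit AF 2B 46, reset; bytes_emitted=3
After char 4 ('j'=35): chars_in_quartet=1 acc=0x23 bytes_emitted=3
After char 5 ('g'=32): chars_in_quartet=2 acc=0x8E0 bytes_emitted=3
After char 6 ('o'=40): chars_in_quartet=3 acc=0x23828 bytes_emitted=3
Padding '=': partial quartet acc=0x23828 -> emit 8E 0A; bytes_emitted=5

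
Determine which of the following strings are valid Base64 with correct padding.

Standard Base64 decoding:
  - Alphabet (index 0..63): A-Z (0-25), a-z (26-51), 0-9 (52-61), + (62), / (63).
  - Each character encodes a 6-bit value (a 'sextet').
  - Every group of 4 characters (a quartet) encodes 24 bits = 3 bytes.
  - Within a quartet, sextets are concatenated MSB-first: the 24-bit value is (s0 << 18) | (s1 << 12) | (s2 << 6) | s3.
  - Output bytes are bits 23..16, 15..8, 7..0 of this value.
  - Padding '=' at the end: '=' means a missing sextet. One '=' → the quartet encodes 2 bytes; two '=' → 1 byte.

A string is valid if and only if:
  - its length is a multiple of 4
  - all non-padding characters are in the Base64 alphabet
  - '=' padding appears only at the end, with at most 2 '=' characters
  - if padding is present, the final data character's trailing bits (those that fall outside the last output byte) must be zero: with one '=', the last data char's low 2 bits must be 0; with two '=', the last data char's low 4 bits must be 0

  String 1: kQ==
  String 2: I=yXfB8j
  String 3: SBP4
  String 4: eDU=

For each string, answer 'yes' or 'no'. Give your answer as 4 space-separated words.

String 1: 'kQ==' → valid
String 2: 'I=yXfB8j' → invalid (bad char(s): ['=']; '=' in middle)
String 3: 'SBP4' → valid
String 4: 'eDU=' → valid

Answer: yes no yes yes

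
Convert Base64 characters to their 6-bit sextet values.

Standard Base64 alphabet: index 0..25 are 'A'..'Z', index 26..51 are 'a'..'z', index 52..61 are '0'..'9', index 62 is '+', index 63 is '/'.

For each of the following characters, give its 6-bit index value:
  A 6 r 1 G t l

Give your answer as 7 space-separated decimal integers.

'A': A..Z range, ord('A') − ord('A') = 0
'6': 0..9 range, 52 + ord('6') − ord('0') = 58
'r': a..z range, 26 + ord('r') − ord('a') = 43
'1': 0..9 range, 52 + ord('1') − ord('0') = 53
'G': A..Z range, ord('G') − ord('A') = 6
't': a..z range, 26 + ord('t') − ord('a') = 45
'l': a..z range, 26 + ord('l') − ord('a') = 37

Answer: 0 58 43 53 6 45 37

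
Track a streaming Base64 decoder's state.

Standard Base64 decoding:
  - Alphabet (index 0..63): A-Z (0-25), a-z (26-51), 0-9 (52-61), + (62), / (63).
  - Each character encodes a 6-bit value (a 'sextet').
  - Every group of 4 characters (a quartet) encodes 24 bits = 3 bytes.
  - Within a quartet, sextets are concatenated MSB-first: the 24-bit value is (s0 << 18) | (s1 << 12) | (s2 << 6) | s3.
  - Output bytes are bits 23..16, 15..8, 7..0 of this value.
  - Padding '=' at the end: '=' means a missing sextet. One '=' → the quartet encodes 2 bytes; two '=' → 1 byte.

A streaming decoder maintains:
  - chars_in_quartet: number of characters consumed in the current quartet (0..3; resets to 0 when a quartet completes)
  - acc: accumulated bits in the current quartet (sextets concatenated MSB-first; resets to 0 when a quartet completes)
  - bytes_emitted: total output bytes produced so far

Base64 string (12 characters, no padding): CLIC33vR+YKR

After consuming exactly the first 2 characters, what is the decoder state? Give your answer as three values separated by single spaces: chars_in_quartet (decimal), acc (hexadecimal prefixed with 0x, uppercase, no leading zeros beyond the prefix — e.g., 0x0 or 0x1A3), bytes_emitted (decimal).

Answer: 2 0x8B 0

Derivation:
After char 0 ('C'=2): chars_in_quartet=1 acc=0x2 bytes_emitted=0
After char 1 ('L'=11): chars_in_quartet=2 acc=0x8B bytes_emitted=0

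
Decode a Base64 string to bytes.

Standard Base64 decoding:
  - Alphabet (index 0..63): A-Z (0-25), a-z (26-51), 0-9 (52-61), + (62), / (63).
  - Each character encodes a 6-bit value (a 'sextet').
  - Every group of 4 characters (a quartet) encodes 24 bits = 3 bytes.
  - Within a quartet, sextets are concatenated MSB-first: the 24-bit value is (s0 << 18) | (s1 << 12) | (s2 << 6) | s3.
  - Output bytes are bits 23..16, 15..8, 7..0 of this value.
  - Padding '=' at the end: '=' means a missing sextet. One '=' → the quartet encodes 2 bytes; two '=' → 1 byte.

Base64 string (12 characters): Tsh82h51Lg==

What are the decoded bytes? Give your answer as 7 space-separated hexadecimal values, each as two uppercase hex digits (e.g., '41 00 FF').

Answer: 4E C8 7C DA 1E 75 2E

Derivation:
After char 0 ('T'=19): chars_in_quartet=1 acc=0x13 bytes_emitted=0
After char 1 ('s'=44): chars_in_quartet=2 acc=0x4EC bytes_emitted=0
After char 2 ('h'=33): chars_in_quartet=3 acc=0x13B21 bytes_emitted=0
After char 3 ('8'=60): chars_in_quartet=4 acc=0x4EC87C -> emit 4E C8 7C, reset; bytes_emitted=3
After char 4 ('2'=54): chars_in_quartet=1 acc=0x36 bytes_emitted=3
After char 5 ('h'=33): chars_in_quartet=2 acc=0xDA1 bytes_emitted=3
After char 6 ('5'=57): chars_in_quartet=3 acc=0x36879 bytes_emitted=3
After char 7 ('1'=53): chars_in_quartet=4 acc=0xDA1E75 -> emit DA 1E 75, reset; bytes_emitted=6
After char 8 ('L'=11): chars_in_quartet=1 acc=0xB bytes_emitted=6
After char 9 ('g'=32): chars_in_quartet=2 acc=0x2E0 bytes_emitted=6
Padding '==': partial quartet acc=0x2E0 -> emit 2E; bytes_emitted=7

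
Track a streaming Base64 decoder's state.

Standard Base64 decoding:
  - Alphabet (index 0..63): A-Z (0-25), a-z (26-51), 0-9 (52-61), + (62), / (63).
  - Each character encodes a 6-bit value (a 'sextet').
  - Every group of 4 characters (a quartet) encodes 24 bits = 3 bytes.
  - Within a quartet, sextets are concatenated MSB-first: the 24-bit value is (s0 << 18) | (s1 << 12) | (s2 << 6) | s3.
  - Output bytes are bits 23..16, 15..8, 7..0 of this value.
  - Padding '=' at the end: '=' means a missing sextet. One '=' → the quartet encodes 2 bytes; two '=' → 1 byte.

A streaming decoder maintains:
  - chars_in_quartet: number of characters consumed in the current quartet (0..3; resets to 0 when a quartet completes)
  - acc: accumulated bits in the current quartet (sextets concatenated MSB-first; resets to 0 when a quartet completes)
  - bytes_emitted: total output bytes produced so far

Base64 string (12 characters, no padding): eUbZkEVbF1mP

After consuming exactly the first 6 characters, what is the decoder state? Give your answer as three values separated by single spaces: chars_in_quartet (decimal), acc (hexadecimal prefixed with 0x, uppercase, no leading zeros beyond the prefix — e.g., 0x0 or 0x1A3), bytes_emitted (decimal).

Answer: 2 0x904 3

Derivation:
After char 0 ('e'=30): chars_in_quartet=1 acc=0x1E bytes_emitted=0
After char 1 ('U'=20): chars_in_quartet=2 acc=0x794 bytes_emitted=0
After char 2 ('b'=27): chars_in_quartet=3 acc=0x1E51B bytes_emitted=0
After char 3 ('Z'=25): chars_in_quartet=4 acc=0x7946D9 -> emit 79 46 D9, reset; bytes_emitted=3
After char 4 ('k'=36): chars_in_quartet=1 acc=0x24 bytes_emitted=3
After char 5 ('E'=4): chars_in_quartet=2 acc=0x904 bytes_emitted=3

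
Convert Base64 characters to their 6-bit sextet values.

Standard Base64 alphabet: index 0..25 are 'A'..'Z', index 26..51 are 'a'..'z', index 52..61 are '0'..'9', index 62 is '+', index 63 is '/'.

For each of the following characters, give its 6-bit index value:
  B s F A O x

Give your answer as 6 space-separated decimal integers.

Answer: 1 44 5 0 14 49

Derivation:
'B': A..Z range, ord('B') − ord('A') = 1
's': a..z range, 26 + ord('s') − ord('a') = 44
'F': A..Z range, ord('F') − ord('A') = 5
'A': A..Z range, ord('A') − ord('A') = 0
'O': A..Z range, ord('O') − ord('A') = 14
'x': a..z range, 26 + ord('x') − ord('a') = 49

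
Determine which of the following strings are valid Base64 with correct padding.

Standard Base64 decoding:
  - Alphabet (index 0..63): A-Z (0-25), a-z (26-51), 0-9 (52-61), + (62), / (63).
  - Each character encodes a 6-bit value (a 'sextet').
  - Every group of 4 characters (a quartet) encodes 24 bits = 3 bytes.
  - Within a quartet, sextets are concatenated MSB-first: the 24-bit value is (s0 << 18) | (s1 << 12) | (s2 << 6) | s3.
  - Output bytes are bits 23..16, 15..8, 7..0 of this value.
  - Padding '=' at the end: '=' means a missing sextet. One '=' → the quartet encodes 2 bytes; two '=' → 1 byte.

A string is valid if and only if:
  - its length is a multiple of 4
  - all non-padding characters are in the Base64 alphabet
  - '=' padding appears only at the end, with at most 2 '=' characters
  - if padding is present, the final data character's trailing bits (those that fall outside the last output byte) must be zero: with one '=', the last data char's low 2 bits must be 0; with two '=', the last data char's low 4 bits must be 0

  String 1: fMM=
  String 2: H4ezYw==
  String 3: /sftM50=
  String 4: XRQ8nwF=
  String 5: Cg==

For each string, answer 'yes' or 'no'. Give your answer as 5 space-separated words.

Answer: yes yes yes no yes

Derivation:
String 1: 'fMM=' → valid
String 2: 'H4ezYw==' → valid
String 3: '/sftM50=' → valid
String 4: 'XRQ8nwF=' → invalid (bad trailing bits)
String 5: 'Cg==' → valid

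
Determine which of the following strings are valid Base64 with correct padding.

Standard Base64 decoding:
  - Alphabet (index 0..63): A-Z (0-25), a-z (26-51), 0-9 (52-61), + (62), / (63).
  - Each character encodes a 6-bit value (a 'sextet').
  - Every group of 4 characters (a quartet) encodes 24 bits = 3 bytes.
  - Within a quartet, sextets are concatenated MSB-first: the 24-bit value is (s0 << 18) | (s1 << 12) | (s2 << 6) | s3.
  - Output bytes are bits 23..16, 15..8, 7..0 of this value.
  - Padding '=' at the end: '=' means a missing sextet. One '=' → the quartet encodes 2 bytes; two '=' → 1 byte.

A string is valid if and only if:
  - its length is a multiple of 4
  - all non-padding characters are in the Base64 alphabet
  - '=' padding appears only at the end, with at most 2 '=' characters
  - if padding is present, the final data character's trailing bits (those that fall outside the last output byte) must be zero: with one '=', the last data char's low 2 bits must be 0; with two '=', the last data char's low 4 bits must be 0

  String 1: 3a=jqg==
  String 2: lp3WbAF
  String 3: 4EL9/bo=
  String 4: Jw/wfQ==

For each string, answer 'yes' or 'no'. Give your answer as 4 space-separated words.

Answer: no no yes yes

Derivation:
String 1: '3a=jqg==' → invalid (bad char(s): ['=']; '=' in middle)
String 2: 'lp3WbAF' → invalid (len=7 not mult of 4)
String 3: '4EL9/bo=' → valid
String 4: 'Jw/wfQ==' → valid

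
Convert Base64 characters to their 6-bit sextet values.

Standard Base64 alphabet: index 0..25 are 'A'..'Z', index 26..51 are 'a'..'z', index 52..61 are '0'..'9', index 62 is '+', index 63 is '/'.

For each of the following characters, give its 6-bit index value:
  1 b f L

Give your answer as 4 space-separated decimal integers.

'1': 0..9 range, 52 + ord('1') − ord('0') = 53
'b': a..z range, 26 + ord('b') − ord('a') = 27
'f': a..z range, 26 + ord('f') − ord('a') = 31
'L': A..Z range, ord('L') − ord('A') = 11

Answer: 53 27 31 11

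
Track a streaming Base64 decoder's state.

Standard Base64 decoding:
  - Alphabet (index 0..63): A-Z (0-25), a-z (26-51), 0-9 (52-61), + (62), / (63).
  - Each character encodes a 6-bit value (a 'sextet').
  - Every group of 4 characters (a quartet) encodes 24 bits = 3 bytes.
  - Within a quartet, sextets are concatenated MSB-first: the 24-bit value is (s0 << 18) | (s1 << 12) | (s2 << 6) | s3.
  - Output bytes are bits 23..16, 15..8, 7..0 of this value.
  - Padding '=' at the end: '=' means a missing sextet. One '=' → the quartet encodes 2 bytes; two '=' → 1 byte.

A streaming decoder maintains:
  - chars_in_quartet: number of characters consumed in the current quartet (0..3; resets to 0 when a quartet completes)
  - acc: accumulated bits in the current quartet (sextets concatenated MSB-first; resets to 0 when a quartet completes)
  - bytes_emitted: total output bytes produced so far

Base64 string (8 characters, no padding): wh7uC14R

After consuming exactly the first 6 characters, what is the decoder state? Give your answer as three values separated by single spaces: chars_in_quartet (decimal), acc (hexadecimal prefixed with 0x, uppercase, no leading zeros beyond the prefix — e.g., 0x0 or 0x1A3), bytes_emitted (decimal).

After char 0 ('w'=48): chars_in_quartet=1 acc=0x30 bytes_emitted=0
After char 1 ('h'=33): chars_in_quartet=2 acc=0xC21 bytes_emitted=0
After char 2 ('7'=59): chars_in_quartet=3 acc=0x3087B bytes_emitted=0
After char 3 ('u'=46): chars_in_quartet=4 acc=0xC21EEE -> emit C2 1E EE, reset; bytes_emitted=3
After char 4 ('C'=2): chars_in_quartet=1 acc=0x2 bytes_emitted=3
After char 5 ('1'=53): chars_in_quartet=2 acc=0xB5 bytes_emitted=3

Answer: 2 0xB5 3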